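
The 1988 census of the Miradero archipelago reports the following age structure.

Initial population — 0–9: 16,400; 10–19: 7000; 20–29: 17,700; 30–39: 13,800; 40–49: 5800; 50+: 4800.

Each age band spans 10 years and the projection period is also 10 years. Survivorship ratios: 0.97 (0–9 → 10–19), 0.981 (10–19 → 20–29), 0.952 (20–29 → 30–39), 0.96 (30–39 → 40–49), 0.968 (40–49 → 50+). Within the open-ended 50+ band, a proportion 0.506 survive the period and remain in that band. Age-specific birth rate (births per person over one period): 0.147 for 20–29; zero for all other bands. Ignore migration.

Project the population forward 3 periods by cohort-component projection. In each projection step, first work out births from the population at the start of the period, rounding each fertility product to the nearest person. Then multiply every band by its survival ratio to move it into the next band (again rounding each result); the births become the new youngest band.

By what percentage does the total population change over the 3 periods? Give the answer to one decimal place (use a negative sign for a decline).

-22.0

(Bands numbered youngest = 1 to oldest = 6.)
Period 1:
Births: 17700 × 0.147 = 2602
Band 2: 16400 × 0.97 = 15908
Band 3: 7000 × 0.981 = 6867
Band 4: 17700 × 0.952 = 16850
Band 5: 13800 × 0.96 = 13248
Band 6: 5800 × 0.968 + 4800 × 0.506 = 5614 + 2429 = 8043
End of period: [2602, 15908, 6867, 16850, 13248, 8043]
Period 2:
Births: 6867 × 0.147 = 1009
Band 2: 2602 × 0.97 = 2524
Band 3: 15908 × 0.981 = 15606
Band 4: 6867 × 0.952 = 6537
Band 5: 16850 × 0.96 = 16176
Band 6: 13248 × 0.968 + 8043 × 0.506 = 12824 + 4070 = 16894
End of period: [1009, 2524, 15606, 6537, 16176, 16894]
Period 3:
Births: 15606 × 0.147 = 2294
Band 2: 1009 × 0.97 = 979
Band 3: 2524 × 0.981 = 2476
Band 4: 15606 × 0.952 = 14857
Band 5: 6537 × 0.96 = 6276
Band 6: 16176 × 0.968 + 16894 × 0.506 = 15658 + 8548 = 24206
End of period: [2294, 979, 2476, 14857, 6276, 24206]
Total: 65500 → 51088; change = -14412; percentage change = -22.0%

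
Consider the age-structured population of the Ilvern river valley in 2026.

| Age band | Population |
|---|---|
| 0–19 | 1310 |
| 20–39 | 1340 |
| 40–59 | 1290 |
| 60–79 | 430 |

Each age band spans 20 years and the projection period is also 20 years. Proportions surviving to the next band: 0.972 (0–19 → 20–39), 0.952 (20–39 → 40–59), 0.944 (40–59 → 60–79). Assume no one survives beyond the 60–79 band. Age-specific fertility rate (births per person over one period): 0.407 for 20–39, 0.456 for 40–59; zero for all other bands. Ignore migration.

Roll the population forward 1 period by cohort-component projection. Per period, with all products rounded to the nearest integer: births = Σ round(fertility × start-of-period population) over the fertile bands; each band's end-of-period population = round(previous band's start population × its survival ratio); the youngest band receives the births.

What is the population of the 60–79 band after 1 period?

1218

After projecting period 1:
Births: 1340 × 0.407 = 545  |  1290 × 0.456 = 588 → total 1133
20–39: 1310 × 0.972 = 1273
40–59: 1340 × 0.952 = 1276
60–79: 1290 × 0.944 = 1218
Giving 1133 / 1273 / 1276 / 1218.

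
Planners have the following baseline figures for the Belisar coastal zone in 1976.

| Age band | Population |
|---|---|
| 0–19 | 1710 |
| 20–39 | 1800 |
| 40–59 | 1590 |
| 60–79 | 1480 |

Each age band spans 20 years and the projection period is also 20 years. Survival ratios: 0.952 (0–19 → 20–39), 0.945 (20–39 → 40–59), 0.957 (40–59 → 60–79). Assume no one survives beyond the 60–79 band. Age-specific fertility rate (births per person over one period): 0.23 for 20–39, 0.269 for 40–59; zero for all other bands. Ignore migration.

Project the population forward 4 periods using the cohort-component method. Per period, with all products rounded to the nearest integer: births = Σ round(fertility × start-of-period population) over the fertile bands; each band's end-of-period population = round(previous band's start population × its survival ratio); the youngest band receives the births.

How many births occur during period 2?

832

Period 1.
Births: 1800 × 0.23 = 414  |  1590 × 0.269 = 428 — total 842
20–39: 1710 × 0.952 = 1628
40–59: 1800 × 0.945 = 1701
60–79: 1590 × 0.957 = 1522
→ [842, 1628, 1701, 1522]
Period 2.
Births: 1628 × 0.23 = 374  |  1701 × 0.269 = 458 — total 832
20–39: 842 × 0.952 = 802
40–59: 1628 × 0.945 = 1538
60–79: 1701 × 0.957 = 1628
→ [832, 802, 1538, 1628]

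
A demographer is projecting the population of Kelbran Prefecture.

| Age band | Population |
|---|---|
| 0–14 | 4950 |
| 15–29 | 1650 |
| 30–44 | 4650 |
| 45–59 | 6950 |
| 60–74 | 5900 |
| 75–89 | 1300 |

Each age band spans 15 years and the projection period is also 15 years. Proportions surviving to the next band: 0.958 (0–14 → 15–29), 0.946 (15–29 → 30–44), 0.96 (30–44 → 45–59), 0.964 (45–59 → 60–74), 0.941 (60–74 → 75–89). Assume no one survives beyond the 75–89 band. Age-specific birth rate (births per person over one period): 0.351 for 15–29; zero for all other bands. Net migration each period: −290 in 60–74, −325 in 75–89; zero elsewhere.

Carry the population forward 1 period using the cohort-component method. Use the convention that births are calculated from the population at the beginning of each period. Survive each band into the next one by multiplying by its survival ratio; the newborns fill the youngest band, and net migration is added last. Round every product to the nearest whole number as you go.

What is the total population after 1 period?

22983

[period 1]
Births: 1650 × 0.351 = 579
15–29: 4950 × 0.958 = 4742
30–44: 1650 × 0.946 = 1561
45–59: 4650 × 0.96 = 4464
60–74: 6950 × 0.964 = 6700
75–89: 5900 × 0.941 = 5552
Net migration: 60–74 − 290 → 6410; 75–89 − 325 → 5227
Population now: 0–14=579, 15–29=4742, 30–44=1561, 45–59=4464, 60–74=6410, 75–89=5227
Total after period 1: 579 + 4742 + 1561 + 4464 + 6410 + 5227 = 22983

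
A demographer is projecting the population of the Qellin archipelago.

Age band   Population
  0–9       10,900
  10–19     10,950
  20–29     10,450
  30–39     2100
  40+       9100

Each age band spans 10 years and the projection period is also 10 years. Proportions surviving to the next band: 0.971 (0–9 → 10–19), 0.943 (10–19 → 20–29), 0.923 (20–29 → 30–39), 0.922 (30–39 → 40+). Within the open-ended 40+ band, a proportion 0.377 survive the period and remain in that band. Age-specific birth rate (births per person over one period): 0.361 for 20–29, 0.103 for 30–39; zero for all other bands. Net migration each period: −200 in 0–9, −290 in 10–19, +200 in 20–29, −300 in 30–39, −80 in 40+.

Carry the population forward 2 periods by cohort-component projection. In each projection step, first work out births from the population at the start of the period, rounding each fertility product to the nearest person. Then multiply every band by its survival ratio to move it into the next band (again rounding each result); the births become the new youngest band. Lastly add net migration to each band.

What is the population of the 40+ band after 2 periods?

Numbering the bands 1..5 from youngest to oldest:
— Period 1 —
Births: 10450 × 0.361 = 3772, 2100 × 0.103 = 216 → 3988
Band 2: 10900 × 0.971 = 10584
Band 3: 10950 × 0.943 = 10326
Band 4: 10450 × 0.923 = 9645
Band 5: 2100 × 0.922 + 9100 × 0.377 = 1936 + 3431 = 5367
Net migration: Band 1 − 200 → 3788; Band 2 − 290 → 10294; Band 3 + 200 → 10526; Band 4 − 300 → 9345; Band 5 − 80 → 5287
Population now: 0–9=3788, 10–19=10294, 20–29=10526, 30–39=9345, 40+=5287
— Period 2 —
Births: 10526 × 0.361 = 3800, 9345 × 0.103 = 963 → 4763
Band 2: 3788 × 0.971 = 3678
Band 3: 10294 × 0.943 = 9707
Band 4: 10526 × 0.923 = 9715
Band 5: 9345 × 0.922 + 5287 × 0.377 = 8616 + 1993 = 10609
Net migration: Band 1 − 200 → 4563; Band 2 − 290 → 3388; Band 3 + 200 → 9907; Band 4 − 300 → 9415; Band 5 − 80 → 10529
Population now: 0–9=4563, 10–19=3388, 20–29=9907, 30–39=9415, 40+=10529

10529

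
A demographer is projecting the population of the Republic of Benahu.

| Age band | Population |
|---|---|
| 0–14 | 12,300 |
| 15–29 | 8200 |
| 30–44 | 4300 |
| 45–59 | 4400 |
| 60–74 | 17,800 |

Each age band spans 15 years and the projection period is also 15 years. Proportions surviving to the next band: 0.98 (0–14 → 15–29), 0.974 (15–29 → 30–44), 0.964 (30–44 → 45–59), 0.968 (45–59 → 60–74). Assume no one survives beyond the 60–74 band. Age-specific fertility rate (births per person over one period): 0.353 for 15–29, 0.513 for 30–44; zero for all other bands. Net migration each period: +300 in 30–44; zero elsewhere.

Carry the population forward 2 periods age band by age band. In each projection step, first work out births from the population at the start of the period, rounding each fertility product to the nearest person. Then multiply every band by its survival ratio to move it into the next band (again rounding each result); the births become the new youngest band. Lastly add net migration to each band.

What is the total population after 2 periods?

37547

[period 1]
Births: 8200 * 0.353 = 2895, 4300 * 0.513 = 2206 → 5101
15–29: 12300 * 0.98 = 12054
30–44: 8200 * 0.974 = 7987
45–59: 4300 * 0.964 = 4145
60–74: 4400 * 0.968 = 4259
Net migration: 30–44 + 300 → 8287
End of period: [5101, 12054, 8287, 4145, 4259]
[period 2]
Births: 12054 * 0.353 = 4255, 8287 * 0.513 = 4251 → 8506
15–29: 5101 * 0.98 = 4999
30–44: 12054 * 0.974 = 11741
45–59: 8287 * 0.964 = 7989
60–74: 4145 * 0.968 = 4012
Net migration: 30–44 + 300 → 12041
End of period: [8506, 4999, 12041, 7989, 4012]
Total after period 2: 8506 + 4999 + 12041 + 7989 + 4012 = 37547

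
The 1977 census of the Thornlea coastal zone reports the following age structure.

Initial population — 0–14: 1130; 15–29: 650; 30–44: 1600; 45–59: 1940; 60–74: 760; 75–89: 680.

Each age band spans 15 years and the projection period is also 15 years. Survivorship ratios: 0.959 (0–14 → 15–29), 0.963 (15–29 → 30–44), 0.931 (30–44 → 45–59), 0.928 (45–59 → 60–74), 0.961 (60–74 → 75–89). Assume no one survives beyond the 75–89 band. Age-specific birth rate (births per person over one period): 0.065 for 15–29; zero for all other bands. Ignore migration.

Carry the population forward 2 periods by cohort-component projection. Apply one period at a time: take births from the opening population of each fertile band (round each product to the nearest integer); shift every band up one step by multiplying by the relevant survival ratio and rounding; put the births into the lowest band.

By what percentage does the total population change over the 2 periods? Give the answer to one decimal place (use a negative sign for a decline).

-28.3

[period 1]
Births: 650 × 0.065 = 42
15–29: 1130 × 0.959 = 1084
30–44: 650 × 0.963 = 626
45–59: 1600 × 0.931 = 1490
60–74: 1940 × 0.928 = 1800
75–89: 760 × 0.961 = 730
→ [42, 1084, 626, 1490, 1800, 730]
[period 2]
Births: 1084 × 0.065 = 70
15–29: 42 × 0.959 = 40
30–44: 1084 × 0.963 = 1044
45–59: 626 × 0.931 = 583
60–74: 1490 × 0.928 = 1383
75–89: 1800 × 0.961 = 1730
→ [70, 40, 1044, 583, 1383, 1730]
Total: 6760 → 4850; change = -1910; percentage change = -28.3%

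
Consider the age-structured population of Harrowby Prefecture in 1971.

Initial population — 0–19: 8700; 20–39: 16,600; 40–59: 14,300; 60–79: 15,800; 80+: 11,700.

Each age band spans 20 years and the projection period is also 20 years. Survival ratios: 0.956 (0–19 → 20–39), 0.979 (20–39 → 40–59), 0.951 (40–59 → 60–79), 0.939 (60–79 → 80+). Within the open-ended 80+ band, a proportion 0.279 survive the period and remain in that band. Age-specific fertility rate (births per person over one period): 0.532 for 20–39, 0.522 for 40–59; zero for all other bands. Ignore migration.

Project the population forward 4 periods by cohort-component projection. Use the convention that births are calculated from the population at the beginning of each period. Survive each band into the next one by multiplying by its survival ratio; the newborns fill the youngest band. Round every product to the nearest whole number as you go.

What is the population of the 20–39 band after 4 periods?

11986

Let group 1 be 0–19 through group 5 = 80+.
— Period 1 —
Births: 16600 * 0.532 = 8831 ; 14300 * 0.522 = 7465 — total 16296
Group 2: 8700 * 0.956 = 8317
Group 3: 16600 * 0.979 = 16251
Group 4: 14300 * 0.951 = 13599
Group 5: 15800 * 0.939 + 11700 * 0.279 = 14836 + 3264 = 18100
Giving 16296 / 8317 / 16251 / 13599 / 18100.
— Period 2 —
Births: 8317 * 0.532 = 4425 ; 16251 * 0.522 = 8483 — total 12908
Group 2: 16296 * 0.956 = 15579
Group 3: 8317 * 0.979 = 8142
Group 4: 16251 * 0.951 = 15455
Group 5: 13599 * 0.939 + 18100 * 0.279 = 12769 + 5050 = 17819
Giving 12908 / 15579 / 8142 / 15455 / 17819.
— Period 3 —
Births: 15579 * 0.532 = 8288 ; 8142 * 0.522 = 4250 — total 12538
Group 2: 12908 * 0.956 = 12340
Group 3: 15579 * 0.979 = 15252
Group 4: 8142 * 0.951 = 7743
Group 5: 15455 * 0.939 + 17819 * 0.279 = 14512 + 4972 = 19484
Giving 12538 / 12340 / 15252 / 7743 / 19484.
— Period 4 —
Births: 12340 * 0.532 = 6565 ; 15252 * 0.522 = 7962 — total 14527
Group 2: 12538 * 0.956 = 11986
Group 3: 12340 * 0.979 = 12081
Group 4: 15252 * 0.951 = 14505
Group 5: 7743 * 0.939 + 19484 * 0.279 = 7271 + 5436 = 12707
Giving 14527 / 11986 / 12081 / 14505 / 12707.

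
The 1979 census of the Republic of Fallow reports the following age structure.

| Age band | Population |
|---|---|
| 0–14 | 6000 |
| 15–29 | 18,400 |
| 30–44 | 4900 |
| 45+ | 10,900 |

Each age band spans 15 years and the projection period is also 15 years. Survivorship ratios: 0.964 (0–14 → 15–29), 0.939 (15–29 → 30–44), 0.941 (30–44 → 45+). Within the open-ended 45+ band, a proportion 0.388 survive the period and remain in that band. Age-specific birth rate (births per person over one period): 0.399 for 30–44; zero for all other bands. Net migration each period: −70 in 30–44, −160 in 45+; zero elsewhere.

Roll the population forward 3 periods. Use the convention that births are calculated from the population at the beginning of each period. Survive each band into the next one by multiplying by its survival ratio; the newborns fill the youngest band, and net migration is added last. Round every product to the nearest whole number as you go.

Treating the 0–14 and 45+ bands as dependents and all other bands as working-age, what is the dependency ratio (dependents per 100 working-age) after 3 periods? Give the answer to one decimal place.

174.9

Let group 1 be 0–14 through group 4 = 45+.
Period 1:
Births: 4900 × 0.399 = 1955
Group 2: 6000 × 0.964 = 5784
Group 3: 18400 × 0.939 = 17278
Group 4: 4900 × 0.941 + 10900 × 0.388 = 4611 + 4229 = 8840
Net migration: Group 3 − 70 → 17208; Group 4 − 160 → 8680
End of period: [1955, 5784, 17208, 8680]
Period 2:
Births: 17208 × 0.399 = 6866
Group 2: 1955 × 0.964 = 1885
Group 3: 5784 × 0.939 = 5431
Group 4: 17208 × 0.941 + 8680 × 0.388 = 16193 + 3368 = 19561
Net migration: Group 3 − 70 → 5361; Group 4 − 160 → 19401
End of period: [6866, 1885, 5361, 19401]
Period 3:
Births: 5361 × 0.399 = 2139
Group 2: 6866 × 0.964 = 6619
Group 3: 1885 × 0.939 = 1770
Group 4: 5361 × 0.941 + 19401 × 0.388 = 5045 + 7528 = 12573
Net migration: Group 3 − 70 → 1700; Group 4 − 160 → 12413
End of period: [2139, 6619, 1700, 12413]
Dependents (band 0–14 + band 45+) = 2139 + 12413 = 14552; working-age = 8319; ratio = 14552/8319 × 100 = 174.9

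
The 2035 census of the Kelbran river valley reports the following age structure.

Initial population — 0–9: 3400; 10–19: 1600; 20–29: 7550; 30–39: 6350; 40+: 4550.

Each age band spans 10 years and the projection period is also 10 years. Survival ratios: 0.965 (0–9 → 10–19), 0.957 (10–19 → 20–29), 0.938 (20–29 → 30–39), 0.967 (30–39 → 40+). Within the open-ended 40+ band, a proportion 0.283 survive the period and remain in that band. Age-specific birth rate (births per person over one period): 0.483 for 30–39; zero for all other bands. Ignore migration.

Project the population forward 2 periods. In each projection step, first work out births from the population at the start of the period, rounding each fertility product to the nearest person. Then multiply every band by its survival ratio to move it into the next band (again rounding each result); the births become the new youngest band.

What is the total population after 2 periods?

19907

— Period 1 —
Births: 6350 × 0.483 = 3067
10–19: 3400 × 0.965 = 3281
20–29: 1600 × 0.957 = 1531
30–39: 7550 × 0.938 = 7082
40+: 6350 × 0.967 + 4550 × 0.283 = 6140 + 1288 = 7428
Giving 3067 / 3281 / 1531 / 7082 / 7428.
— Period 2 —
Births: 7082 × 0.483 = 3421
10–19: 3067 × 0.965 = 2960
20–29: 3281 × 0.957 = 3140
30–39: 1531 × 0.938 = 1436
40+: 7082 × 0.967 + 7428 × 0.283 = 6848 + 2102 = 8950
Giving 3421 / 2960 / 3140 / 1436 / 8950.
Total after period 2: 3421 + 2960 + 3140 + 1436 + 8950 = 19907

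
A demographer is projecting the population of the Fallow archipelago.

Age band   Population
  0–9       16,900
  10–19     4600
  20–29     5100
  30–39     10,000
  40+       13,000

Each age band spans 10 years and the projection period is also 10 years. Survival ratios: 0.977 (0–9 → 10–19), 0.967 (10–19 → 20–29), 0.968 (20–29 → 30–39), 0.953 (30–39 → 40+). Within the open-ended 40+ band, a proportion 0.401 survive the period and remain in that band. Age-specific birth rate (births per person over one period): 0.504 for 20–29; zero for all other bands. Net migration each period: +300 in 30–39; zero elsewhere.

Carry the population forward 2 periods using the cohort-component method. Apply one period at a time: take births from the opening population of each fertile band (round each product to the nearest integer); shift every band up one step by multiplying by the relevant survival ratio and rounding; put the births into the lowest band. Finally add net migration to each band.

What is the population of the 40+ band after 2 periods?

Period 1.
Births: 5100 × 0.504 = 2570
10–19: 16900 × 0.977 = 16511
20–29: 4600 × 0.967 = 4448
30–39: 5100 × 0.968 = 4937
40+: 10000 × 0.953 + 13000 × 0.401 = 9530 + 5213 = 14743
Net migration: 30–39 + 300 → 5237
End of period: [2570, 16511, 4448, 5237, 14743]
Period 2.
Births: 4448 × 0.504 = 2242
10–19: 2570 × 0.977 = 2511
20–29: 16511 × 0.967 = 15966
30–39: 4448 × 0.968 = 4306
40+: 5237 × 0.953 + 14743 × 0.401 = 4991 + 5912 = 10903
Net migration: 30–39 + 300 → 4606
End of period: [2242, 2511, 15966, 4606, 10903]

10903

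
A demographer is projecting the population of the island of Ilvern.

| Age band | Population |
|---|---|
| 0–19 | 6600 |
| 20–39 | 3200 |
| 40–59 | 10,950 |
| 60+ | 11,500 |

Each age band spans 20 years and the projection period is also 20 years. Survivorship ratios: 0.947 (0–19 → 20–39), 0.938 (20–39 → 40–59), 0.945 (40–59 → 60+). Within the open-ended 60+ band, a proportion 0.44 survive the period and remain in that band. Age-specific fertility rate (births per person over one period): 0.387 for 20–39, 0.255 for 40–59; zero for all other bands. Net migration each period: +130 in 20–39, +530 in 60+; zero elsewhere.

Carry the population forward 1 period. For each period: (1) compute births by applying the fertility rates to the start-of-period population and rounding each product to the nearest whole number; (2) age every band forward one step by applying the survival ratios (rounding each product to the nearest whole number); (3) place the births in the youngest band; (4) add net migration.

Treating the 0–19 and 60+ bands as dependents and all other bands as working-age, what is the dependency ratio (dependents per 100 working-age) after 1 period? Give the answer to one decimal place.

(Bands numbered youngest = 1 to oldest = 4.)
Period 1:
Births: 3200 * 0.387 = 1238  |  10950 * 0.255 = 2792 → 4030
Band 2: 6600 * 0.947 = 6250
Band 3: 3200 * 0.938 = 3002
Band 4: 10950 * 0.945 + 11500 * 0.44 = 10348 + 5060 = 15408
Net migration: Band 2 + 130 → 6380; Band 4 + 530 → 15938
Giving 4030 / 6380 / 3002 / 15938.
Dependents (band 0–19 + band 60+) = 4030 + 15938 = 19968; working-age = 9382; ratio = 19968/9382 × 100 = 212.8

212.8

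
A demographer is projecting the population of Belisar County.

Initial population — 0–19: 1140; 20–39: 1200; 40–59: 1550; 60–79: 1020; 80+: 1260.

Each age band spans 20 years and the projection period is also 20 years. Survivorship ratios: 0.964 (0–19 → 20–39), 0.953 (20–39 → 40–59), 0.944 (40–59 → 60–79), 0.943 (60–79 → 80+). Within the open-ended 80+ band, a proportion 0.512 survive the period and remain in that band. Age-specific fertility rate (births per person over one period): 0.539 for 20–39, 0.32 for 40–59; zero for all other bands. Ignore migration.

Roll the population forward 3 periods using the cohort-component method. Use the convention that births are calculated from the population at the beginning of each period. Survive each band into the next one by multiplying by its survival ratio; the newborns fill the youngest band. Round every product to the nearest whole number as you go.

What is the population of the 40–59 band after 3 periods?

1050

(Bands numbered youngest = 1 to oldest = 5.)
— Period 1 —
Births: 1200 * 0.539 = 647 ; 1550 * 0.32 = 496 ⇒ total 1143
Band 2: 1140 * 0.964 = 1099
Band 3: 1200 * 0.953 = 1144
Band 4: 1550 * 0.944 = 1463
Band 5: 1020 * 0.943 + 1260 * 0.512 = 962 + 645 = 1607
→ [1143, 1099, 1144, 1463, 1607]
— Period 2 —
Births: 1099 * 0.539 = 592 ; 1144 * 0.32 = 366 ⇒ total 958
Band 2: 1143 * 0.964 = 1102
Band 3: 1099 * 0.953 = 1047
Band 4: 1144 * 0.944 = 1080
Band 5: 1463 * 0.943 + 1607 * 0.512 = 1380 + 823 = 2203
→ [958, 1102, 1047, 1080, 2203]
— Period 3 —
Births: 1102 * 0.539 = 594 ; 1047 * 0.32 = 335 ⇒ total 929
Band 2: 958 * 0.964 = 924
Band 3: 1102 * 0.953 = 1050
Band 4: 1047 * 0.944 = 988
Band 5: 1080 * 0.943 + 2203 * 0.512 = 1018 + 1128 = 2146
→ [929, 924, 1050, 988, 2146]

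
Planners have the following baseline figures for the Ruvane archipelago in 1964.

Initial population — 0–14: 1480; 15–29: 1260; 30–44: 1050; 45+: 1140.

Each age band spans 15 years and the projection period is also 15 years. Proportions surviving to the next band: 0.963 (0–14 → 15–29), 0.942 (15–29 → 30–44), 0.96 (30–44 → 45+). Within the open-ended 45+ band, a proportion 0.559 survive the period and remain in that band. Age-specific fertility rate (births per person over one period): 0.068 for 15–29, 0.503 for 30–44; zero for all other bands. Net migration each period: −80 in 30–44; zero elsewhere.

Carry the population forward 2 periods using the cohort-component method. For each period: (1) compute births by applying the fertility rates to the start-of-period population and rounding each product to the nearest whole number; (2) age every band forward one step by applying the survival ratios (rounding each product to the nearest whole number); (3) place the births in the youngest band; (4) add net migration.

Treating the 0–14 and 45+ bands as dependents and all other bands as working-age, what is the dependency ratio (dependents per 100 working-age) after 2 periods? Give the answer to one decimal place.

Let group 1 be 0–14 through group 4 = 45+.
After projecting period 1:
Births: 1260 × 0.068 = 86, 1050 × 0.503 = 528 — total 614
Group 2: 1480 × 0.963 = 1425
Group 3: 1260 × 0.942 = 1187
Group 4: 1050 × 0.96 + 1140 × 0.559 = 1008 + 637 = 1645
Net migration: Group 3 − 80 → 1107
→ [614, 1425, 1107, 1645]
After projecting period 2:
Births: 1425 × 0.068 = 97, 1107 × 0.503 = 557 — total 654
Group 2: 614 × 0.963 = 591
Group 3: 1425 × 0.942 = 1342
Group 4: 1107 × 0.96 + 1645 × 0.559 = 1063 + 920 = 1983
Net migration: Group 3 − 80 → 1262
→ [654, 591, 1262, 1983]
Dependents (band 0–14 + band 45+) = 654 + 1983 = 2637; working-age = 1853; ratio = 2637/1853 × 100 = 142.3

142.3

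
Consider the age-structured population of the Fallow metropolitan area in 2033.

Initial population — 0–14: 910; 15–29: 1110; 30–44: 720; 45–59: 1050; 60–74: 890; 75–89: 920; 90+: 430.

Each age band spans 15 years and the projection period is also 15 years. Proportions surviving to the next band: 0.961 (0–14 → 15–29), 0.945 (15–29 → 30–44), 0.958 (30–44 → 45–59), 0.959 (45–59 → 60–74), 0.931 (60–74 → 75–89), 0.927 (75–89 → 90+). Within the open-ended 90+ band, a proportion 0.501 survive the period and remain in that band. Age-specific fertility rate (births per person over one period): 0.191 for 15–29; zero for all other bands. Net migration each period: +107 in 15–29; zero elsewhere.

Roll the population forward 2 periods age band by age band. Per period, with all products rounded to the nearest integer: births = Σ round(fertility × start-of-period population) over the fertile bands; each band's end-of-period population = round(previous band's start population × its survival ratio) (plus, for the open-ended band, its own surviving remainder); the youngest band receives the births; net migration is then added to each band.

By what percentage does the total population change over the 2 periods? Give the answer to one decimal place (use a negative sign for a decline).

-11.5

— Period 1 —
Births: 1110 × 0.191 = 212
15–29: 910 × 0.961 = 875
30–44: 1110 × 0.945 = 1049
45–59: 720 × 0.958 = 690
60–74: 1050 × 0.959 = 1007
75–89: 890 × 0.931 = 829
90+: 920 × 0.927 + 430 × 0.501 = 853 + 215 = 1068
Net migration: 15–29 + 107 → 982
End of period: [212, 982, 1049, 690, 1007, 829, 1068]
— Period 2 —
Births: 982 × 0.191 = 188
15–29: 212 × 0.961 = 204
30–44: 982 × 0.945 = 928
45–59: 1049 × 0.958 = 1005
60–74: 690 × 0.959 = 662
75–89: 1007 × 0.931 = 938
90+: 829 × 0.927 + 1068 × 0.501 = 768 + 535 = 1303
Net migration: 15–29 + 107 → 311
End of period: [188, 311, 928, 1005, 662, 938, 1303]
Total: 6030 → 5335; change = -695; percentage change = -11.5%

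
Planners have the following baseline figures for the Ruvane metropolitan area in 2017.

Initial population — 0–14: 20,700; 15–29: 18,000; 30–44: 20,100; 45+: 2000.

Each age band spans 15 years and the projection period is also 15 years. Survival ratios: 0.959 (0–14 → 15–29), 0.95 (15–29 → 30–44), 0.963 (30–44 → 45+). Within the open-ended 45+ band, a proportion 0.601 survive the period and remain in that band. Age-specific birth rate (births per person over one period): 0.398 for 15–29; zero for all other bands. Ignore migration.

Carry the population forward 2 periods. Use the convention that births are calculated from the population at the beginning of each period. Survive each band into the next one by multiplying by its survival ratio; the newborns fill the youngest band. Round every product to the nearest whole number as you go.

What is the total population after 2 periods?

Call the groups 1 to 4, youngest first.
[period 1]
Births: 18000 × 0.398 = 7164
Group 2: 20700 × 0.959 = 19851
Group 3: 18000 × 0.95 = 17100
Group 4: 20100 × 0.963 + 2000 × 0.601 = 19356 + 1202 = 20558
End of period: [7164, 19851, 17100, 20558]
[period 2]
Births: 19851 × 0.398 = 7901
Group 2: 7164 × 0.959 = 6870
Group 3: 19851 × 0.95 = 18858
Group 4: 17100 × 0.963 + 20558 × 0.601 = 16467 + 12355 = 28822
End of period: [7901, 6870, 18858, 28822]
Total after period 2: 7901 + 6870 + 18858 + 28822 = 62451

62451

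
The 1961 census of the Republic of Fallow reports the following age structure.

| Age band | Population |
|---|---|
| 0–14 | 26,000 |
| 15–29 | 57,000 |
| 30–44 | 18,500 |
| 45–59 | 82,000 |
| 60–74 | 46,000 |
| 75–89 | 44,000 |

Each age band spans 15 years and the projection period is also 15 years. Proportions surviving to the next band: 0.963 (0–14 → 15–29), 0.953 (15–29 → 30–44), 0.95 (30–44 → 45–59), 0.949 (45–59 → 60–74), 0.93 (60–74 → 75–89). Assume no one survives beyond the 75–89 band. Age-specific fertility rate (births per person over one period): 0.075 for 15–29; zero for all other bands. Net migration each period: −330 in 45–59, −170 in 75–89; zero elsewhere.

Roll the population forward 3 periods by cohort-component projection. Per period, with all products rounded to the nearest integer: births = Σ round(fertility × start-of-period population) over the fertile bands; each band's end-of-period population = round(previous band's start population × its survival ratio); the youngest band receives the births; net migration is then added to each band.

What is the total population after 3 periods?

— Period 1 —
Births: 57000 * 0.075 = 4275
15–29: 26000 * 0.963 = 25038
30–44: 57000 * 0.953 = 54321
45–59: 18500 * 0.95 = 17575
60–74: 82000 * 0.949 = 77818
75–89: 46000 * 0.93 = 42780
Net migration: 45–59 − 330 → 17245; 75–89 − 170 → 42610
Giving 4275 / 25038 / 54321 / 17245 / 77818 / 42610.
— Period 2 —
Births: 25038 * 0.075 = 1878
15–29: 4275 * 0.963 = 4117
30–44: 25038 * 0.953 = 23861
45–59: 54321 * 0.95 = 51605
60–74: 17245 * 0.949 = 16366
75–89: 77818 * 0.93 = 72371
Net migration: 45–59 − 330 → 51275; 75–89 − 170 → 72201
Giving 1878 / 4117 / 23861 / 51275 / 16366 / 72201.
— Period 3 —
Births: 4117 * 0.075 = 309
15–29: 1878 * 0.963 = 1809
30–44: 4117 * 0.953 = 3924
45–59: 23861 * 0.95 = 22668
60–74: 51275 * 0.949 = 48660
75–89: 16366 * 0.93 = 15220
Net migration: 45–59 − 330 → 22338; 75–89 − 170 → 15050
Giving 309 / 1809 / 3924 / 22338 / 48660 / 15050.
Total after period 3: 309 + 1809 + 3924 + 22338 + 48660 + 15050 = 92090

92090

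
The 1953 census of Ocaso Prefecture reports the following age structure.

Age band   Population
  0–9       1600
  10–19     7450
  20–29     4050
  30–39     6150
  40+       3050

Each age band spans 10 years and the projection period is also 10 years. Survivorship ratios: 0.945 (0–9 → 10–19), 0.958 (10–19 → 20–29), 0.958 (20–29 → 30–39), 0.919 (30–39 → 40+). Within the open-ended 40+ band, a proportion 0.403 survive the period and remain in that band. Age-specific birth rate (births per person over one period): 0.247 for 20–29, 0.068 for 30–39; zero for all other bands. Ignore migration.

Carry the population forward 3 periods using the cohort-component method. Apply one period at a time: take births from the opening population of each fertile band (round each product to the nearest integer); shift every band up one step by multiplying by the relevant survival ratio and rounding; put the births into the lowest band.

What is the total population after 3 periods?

14248

[period 1]
Births: 4050 × 0.247 = 1000  |  6150 × 0.068 = 418 — total 1418
10–19: 1600 × 0.945 = 1512
20–29: 7450 × 0.958 = 7137
30–39: 4050 × 0.958 = 3880
40+: 6150 × 0.919 + 3050 × 0.403 = 5652 + 1229 = 6881
→ [1418, 1512, 7137, 3880, 6881]
[period 2]
Births: 7137 × 0.247 = 1763  |  3880 × 0.068 = 264 — total 2027
10–19: 1418 × 0.945 = 1340
20–29: 1512 × 0.958 = 1448
30–39: 7137 × 0.958 = 6837
40+: 3880 × 0.919 + 6881 × 0.403 = 3566 + 2773 = 6339
→ [2027, 1340, 1448, 6837, 6339]
[period 3]
Births: 1448 × 0.247 = 358  |  6837 × 0.068 = 465 — total 823
10–19: 2027 × 0.945 = 1916
20–29: 1340 × 0.958 = 1284
30–39: 1448 × 0.958 = 1387
40+: 6837 × 0.919 + 6339 × 0.403 = 6283 + 2555 = 8838
→ [823, 1916, 1284, 1387, 8838]
Total after period 3: 823 + 1916 + 1284 + 1387 + 8838 = 14248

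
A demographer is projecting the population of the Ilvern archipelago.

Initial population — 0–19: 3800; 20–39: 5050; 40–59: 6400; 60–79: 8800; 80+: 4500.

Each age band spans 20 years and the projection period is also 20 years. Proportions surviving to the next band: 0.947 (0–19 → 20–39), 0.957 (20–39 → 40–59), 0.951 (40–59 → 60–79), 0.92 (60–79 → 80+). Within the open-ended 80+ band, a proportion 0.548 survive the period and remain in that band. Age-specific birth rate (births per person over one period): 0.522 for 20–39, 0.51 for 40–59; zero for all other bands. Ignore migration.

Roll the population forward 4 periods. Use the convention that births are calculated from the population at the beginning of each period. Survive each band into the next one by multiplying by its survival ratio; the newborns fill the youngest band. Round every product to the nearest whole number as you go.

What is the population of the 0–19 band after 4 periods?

4875

[period 1]
Births: 5050 × 0.522 = 2636 ; 6400 × 0.51 = 3264 ⇒ total 5900
20–39: 3800 × 0.947 = 3599
40–59: 5050 × 0.957 = 4833
60–79: 6400 × 0.951 = 6086
80+: 8800 × 0.92 + 4500 × 0.548 = 8096 + 2466 = 10562
Giving 5900 / 3599 / 4833 / 6086 / 10562.
[period 2]
Births: 3599 × 0.522 = 1879 ; 4833 × 0.51 = 2465 ⇒ total 4344
20–39: 5900 × 0.947 = 5587
40–59: 3599 × 0.957 = 3444
60–79: 4833 × 0.951 = 4596
80+: 6086 × 0.92 + 10562 × 0.548 = 5599 + 5788 = 11387
Giving 4344 / 5587 / 3444 / 4596 / 11387.
[period 3]
Births: 5587 × 0.522 = 2916 ; 3444 × 0.51 = 1756 ⇒ total 4672
20–39: 4344 × 0.947 = 4114
40–59: 5587 × 0.957 = 5347
60–79: 3444 × 0.951 = 3275
80+: 4596 × 0.92 + 11387 × 0.548 = 4228 + 6240 = 10468
Giving 4672 / 4114 / 5347 / 3275 / 10468.
[period 4]
Births: 4114 × 0.522 = 2148 ; 5347 × 0.51 = 2727 ⇒ total 4875
20–39: 4672 × 0.947 = 4424
40–59: 4114 × 0.957 = 3937
60–79: 5347 × 0.951 = 5085
80+: 3275 × 0.92 + 10468 × 0.548 = 3013 + 5736 = 8749
Giving 4875 / 4424 / 3937 / 5085 / 8749.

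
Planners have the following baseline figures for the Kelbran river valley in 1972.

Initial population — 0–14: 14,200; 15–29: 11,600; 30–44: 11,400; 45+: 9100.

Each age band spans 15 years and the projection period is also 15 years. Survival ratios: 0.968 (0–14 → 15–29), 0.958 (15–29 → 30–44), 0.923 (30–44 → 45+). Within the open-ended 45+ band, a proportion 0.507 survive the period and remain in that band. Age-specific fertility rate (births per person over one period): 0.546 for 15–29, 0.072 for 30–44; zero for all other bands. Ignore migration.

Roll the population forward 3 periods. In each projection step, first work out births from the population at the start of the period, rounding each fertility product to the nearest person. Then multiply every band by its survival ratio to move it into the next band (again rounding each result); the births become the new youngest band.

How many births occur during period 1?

— Period 1 —
Births: 11600 × 0.546 = 6334, 11400 × 0.072 = 821 — total 7155
15–29: 14200 × 0.968 = 13746
30–44: 11600 × 0.958 = 11113
45+: 11400 × 0.923 + 9100 × 0.507 = 10522 + 4614 = 15136
→ [7155, 13746, 11113, 15136]

7155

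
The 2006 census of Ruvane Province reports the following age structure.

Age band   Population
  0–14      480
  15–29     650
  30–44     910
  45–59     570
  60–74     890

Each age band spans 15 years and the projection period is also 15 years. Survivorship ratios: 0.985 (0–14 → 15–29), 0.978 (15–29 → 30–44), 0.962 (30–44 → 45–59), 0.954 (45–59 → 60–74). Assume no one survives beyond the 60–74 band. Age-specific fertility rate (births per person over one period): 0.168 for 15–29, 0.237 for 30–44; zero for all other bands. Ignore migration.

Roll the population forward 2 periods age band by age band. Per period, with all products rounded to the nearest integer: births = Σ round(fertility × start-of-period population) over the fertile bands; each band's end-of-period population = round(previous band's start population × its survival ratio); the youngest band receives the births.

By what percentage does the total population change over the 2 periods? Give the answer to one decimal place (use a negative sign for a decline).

-29.7

Call the groups 1 to 5, youngest first.
Period 1:
Births: 650 × 0.168 = 109, 910 × 0.237 = 216 — total 325
Group 2: 480 × 0.985 = 473
Group 3: 650 × 0.978 = 636
Group 4: 910 × 0.962 = 875
Group 5: 570 × 0.954 = 544
Giving 325 / 473 / 636 / 875 / 544.
Period 2:
Births: 473 × 0.168 = 79, 636 × 0.237 = 151 — total 230
Group 2: 325 × 0.985 = 320
Group 3: 473 × 0.978 = 463
Group 4: 636 × 0.962 = 612
Group 5: 875 × 0.954 = 835
Giving 230 / 320 / 463 / 612 / 835.
Total: 3500 → 2460; change = -1040; percentage change = -29.7%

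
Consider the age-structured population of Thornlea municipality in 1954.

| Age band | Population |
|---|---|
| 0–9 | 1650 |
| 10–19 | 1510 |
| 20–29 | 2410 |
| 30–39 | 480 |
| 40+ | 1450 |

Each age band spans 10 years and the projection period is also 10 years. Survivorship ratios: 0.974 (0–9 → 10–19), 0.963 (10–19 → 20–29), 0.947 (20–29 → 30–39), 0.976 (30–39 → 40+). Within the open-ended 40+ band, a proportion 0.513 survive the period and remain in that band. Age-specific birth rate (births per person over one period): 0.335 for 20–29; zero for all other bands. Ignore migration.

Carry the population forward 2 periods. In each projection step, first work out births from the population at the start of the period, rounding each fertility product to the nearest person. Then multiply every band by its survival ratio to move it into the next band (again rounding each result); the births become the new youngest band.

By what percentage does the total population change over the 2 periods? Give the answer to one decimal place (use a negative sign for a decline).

-6.0

Let band 1 be 0–9 through band 5 = 40+.
Period 1.
Births: 2410 × 0.335 = 807
Band 2: 1650 × 0.974 = 1607
Band 3: 1510 × 0.963 = 1454
Band 4: 2410 × 0.947 = 2282
Band 5: 480 × 0.976 + 1450 × 0.513 = 468 + 744 = 1212
Giving 807 / 1607 / 1454 / 2282 / 1212.
Period 2.
Births: 1454 × 0.335 = 487
Band 2: 807 × 0.974 = 786
Band 3: 1607 × 0.963 = 1548
Band 4: 1454 × 0.947 = 1377
Band 5: 2282 × 0.976 + 1212 × 0.513 = 2227 + 622 = 2849
Giving 487 / 786 / 1548 / 1377 / 2849.
Total: 7500 → 7047; change = -453; percentage change = -6.0%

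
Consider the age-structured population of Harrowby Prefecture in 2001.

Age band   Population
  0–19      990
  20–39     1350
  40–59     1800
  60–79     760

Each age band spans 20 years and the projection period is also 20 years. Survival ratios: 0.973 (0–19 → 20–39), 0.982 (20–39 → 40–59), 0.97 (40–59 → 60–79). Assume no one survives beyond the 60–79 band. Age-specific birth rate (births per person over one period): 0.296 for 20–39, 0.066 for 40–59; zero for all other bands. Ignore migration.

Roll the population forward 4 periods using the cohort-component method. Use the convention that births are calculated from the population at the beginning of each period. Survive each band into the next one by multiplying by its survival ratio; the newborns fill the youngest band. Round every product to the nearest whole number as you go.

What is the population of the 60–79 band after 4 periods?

Numbering the bands 1..4 from youngest to oldest:
[period 1]
Births: 1350 * 0.296 = 400  |  1800 * 0.066 = 119 → total 519
Band 2: 990 * 0.973 = 963
Band 3: 1350 * 0.982 = 1326
Band 4: 1800 * 0.97 = 1746
Giving 519 / 963 / 1326 / 1746.
[period 2]
Births: 963 * 0.296 = 285  |  1326 * 0.066 = 88 → total 373
Band 2: 519 * 0.973 = 505
Band 3: 963 * 0.982 = 946
Band 4: 1326 * 0.97 = 1286
Giving 373 / 505 / 946 / 1286.
[period 3]
Births: 505 * 0.296 = 149  |  946 * 0.066 = 62 → total 211
Band 2: 373 * 0.973 = 363
Band 3: 505 * 0.982 = 496
Band 4: 946 * 0.97 = 918
Giving 211 / 363 / 496 / 918.
[period 4]
Births: 363 * 0.296 = 107  |  496 * 0.066 = 33 → total 140
Band 2: 211 * 0.973 = 205
Band 3: 363 * 0.982 = 356
Band 4: 496 * 0.97 = 481
Giving 140 / 205 / 356 / 481.

481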